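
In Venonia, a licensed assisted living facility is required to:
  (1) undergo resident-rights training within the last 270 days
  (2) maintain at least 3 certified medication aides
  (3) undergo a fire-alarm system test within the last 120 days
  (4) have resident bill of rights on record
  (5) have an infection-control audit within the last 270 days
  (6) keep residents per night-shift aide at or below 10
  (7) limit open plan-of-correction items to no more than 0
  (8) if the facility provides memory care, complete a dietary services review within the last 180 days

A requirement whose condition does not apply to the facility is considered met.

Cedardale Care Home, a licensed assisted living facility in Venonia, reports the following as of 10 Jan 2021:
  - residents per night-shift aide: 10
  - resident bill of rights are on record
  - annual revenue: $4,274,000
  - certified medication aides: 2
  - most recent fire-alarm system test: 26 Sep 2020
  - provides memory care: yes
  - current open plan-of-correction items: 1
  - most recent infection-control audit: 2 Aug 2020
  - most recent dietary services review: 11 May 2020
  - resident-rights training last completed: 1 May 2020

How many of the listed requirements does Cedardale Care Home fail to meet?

3

1. resident-rights training 254 days ago vs limit 270 → met
2. certified medication aides 2 < 3 → not met
3. fire-alarm system test 106 days ago vs limit 120 → met
4. resident bill of rights present → met
5. infection-control audit 161 days ago vs limit 270 → met
6. residents per night-shift aide 10 ≤ 10 → met
7. open plan-of-correction items 1 > 0 → not met
8. condition 'provides memory care' holds; dietary services review 244 days ago vs limit 180 → not met
Not met: 3 of 8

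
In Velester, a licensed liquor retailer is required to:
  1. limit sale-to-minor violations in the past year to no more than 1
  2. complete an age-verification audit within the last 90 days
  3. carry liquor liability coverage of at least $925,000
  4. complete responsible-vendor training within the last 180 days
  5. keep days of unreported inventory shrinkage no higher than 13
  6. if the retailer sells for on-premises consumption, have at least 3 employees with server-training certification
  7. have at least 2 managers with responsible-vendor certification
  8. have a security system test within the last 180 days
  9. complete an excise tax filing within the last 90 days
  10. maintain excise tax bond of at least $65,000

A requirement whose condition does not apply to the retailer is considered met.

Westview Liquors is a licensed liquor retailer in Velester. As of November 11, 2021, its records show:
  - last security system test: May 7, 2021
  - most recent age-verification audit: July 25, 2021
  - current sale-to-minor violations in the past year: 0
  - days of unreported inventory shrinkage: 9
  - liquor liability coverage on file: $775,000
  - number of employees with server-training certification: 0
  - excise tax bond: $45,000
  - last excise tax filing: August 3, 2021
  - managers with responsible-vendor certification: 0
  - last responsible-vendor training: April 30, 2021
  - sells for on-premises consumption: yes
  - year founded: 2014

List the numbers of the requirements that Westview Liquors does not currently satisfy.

1. sale-to-minor violations in the past year 0 ≤ 1 → met
2. age-verification audit 109 days ago vs limit 90 → not met
3. liquor liability coverage $775,000 < $925,000 → not met
4. responsible-vendor training 195 days ago vs limit 180 → not met
5. days of unreported inventory shrinkage 9 ≤ 13 → met
6. condition 'sells for on-premises consumption' holds; employees with server-training certification 0 < 3 → not met
7. managers with responsible-vendor certification 0 < 2 → not met
8. security system test 188 days ago vs limit 180 → not met
9. excise tax filing 100 days ago vs limit 90 → not met
10. excise tax bond $45,000 < $65,000 → not met
Not met: 2, 3, 4, 6, 7, 8, 9, 10

2, 3, 4, 6, 7, 8, 9, 10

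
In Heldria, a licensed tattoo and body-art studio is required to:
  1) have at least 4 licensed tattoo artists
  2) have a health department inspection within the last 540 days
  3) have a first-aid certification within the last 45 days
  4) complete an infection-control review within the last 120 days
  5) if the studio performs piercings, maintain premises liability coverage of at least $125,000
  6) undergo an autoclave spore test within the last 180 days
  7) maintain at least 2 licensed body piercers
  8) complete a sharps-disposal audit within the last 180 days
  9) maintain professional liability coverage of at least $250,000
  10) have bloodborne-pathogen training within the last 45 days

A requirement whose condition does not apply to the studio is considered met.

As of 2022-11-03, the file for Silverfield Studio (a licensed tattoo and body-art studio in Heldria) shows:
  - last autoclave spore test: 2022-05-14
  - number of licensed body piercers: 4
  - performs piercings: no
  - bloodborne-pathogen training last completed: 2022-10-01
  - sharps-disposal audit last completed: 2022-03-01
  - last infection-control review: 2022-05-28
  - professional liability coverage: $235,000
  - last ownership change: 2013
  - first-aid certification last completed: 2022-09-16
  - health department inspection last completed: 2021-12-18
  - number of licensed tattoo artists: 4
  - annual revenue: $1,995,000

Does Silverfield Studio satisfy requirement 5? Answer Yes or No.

5. condition 'performs piercings' does not hold → requirement n/a → met

Yes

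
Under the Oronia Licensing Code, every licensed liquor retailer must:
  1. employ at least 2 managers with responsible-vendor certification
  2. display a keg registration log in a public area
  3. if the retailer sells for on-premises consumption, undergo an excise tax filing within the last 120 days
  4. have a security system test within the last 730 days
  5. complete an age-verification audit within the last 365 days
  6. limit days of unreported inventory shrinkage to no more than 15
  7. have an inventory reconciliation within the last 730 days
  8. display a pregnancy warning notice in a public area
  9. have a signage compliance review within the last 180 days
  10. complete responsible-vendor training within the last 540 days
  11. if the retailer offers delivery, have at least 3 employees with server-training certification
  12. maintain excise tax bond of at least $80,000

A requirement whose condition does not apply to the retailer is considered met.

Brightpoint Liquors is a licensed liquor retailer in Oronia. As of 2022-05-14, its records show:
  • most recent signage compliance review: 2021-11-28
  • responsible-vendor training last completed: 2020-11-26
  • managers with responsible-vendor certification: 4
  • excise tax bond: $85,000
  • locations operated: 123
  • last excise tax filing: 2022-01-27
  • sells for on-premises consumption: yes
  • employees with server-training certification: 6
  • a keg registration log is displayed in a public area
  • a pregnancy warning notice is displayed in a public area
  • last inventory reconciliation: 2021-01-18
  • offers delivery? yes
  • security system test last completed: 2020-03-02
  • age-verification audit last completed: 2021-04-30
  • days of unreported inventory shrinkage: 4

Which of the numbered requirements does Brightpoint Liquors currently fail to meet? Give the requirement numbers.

4, 5

1. managers with responsible-vendor certification 4 ≥ 2 → met
2. keg registration log present → met
3. condition 'sells for on-premises consumption' holds; excise tax filing 107 days ago vs limit 120 → met
4. security system test 803 days ago vs limit 730 → not met
5. age-verification audit 379 days ago vs limit 365 → not met
6. days of unreported inventory shrinkage 4 ≤ 15 → met
7. inventory reconciliation 481 days ago vs limit 730 → met
8. pregnancy warning notice present → met
9. signage compliance review 167 days ago vs limit 180 → met
10. responsible-vendor training 534 days ago vs limit 540 → met
11. condition 'offers delivery' holds; employees with server-training certification 6 ≥ 3 → met
12. excise tax bond $85,000 ≥ $80,000 → met
Not met: 4, 5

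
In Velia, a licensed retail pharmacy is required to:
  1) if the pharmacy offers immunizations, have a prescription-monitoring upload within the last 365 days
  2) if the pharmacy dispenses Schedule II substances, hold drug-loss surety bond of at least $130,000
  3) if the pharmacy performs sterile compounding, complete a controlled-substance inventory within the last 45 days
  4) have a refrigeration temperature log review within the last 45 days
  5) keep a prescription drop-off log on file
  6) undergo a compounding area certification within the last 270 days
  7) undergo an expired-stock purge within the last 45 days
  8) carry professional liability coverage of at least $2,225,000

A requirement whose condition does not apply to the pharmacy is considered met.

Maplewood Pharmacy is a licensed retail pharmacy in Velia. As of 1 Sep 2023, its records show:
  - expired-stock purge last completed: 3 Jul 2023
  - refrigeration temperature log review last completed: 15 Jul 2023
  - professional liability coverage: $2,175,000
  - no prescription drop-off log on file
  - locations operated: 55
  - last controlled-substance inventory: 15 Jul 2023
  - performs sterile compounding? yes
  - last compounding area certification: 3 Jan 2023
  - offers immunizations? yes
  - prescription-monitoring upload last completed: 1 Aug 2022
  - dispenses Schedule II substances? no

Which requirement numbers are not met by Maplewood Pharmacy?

1, 3, 4, 5, 7, 8

1. condition 'offers immunizations' holds; prescription-monitoring upload 396 days ago vs limit 365 → not met
2. condition 'dispenses Schedule II substances' does not hold → requirement n/a → met
3. condition 'performs sterile compounding' holds; controlled-substance inventory 48 days ago vs limit 45 → not met
4. refrigeration temperature log review 48 days ago vs limit 45 → not met
5. prescription drop-off log absent → not met
6. compounding area certification 241 days ago vs limit 270 → met
7. expired-stock purge 60 days ago vs limit 45 → not met
8. professional liability coverage $2,175,000 < $2,225,000 → not met
Not met: 1, 3, 4, 5, 7, 8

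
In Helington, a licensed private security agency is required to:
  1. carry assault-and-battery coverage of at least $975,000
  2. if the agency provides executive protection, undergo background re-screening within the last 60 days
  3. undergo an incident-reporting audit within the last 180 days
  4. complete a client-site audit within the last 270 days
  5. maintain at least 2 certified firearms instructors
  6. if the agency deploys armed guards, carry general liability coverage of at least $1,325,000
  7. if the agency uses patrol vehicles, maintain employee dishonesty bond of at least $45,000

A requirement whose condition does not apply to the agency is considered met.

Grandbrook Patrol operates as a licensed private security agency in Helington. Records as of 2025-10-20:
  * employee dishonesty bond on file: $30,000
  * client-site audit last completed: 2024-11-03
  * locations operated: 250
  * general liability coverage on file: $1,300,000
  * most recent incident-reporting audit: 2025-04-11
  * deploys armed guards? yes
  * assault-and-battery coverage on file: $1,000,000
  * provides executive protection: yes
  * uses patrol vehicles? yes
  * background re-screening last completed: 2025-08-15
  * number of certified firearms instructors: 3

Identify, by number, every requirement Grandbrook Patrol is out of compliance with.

1. assault-and-battery coverage $1,000,000 ≥ $975,000 → met
2. condition 'provides executive protection' holds; background re-screening 66 days ago vs limit 60 → not met
3. incident-reporting audit 192 days ago vs limit 180 → not met
4. client-site audit 351 days ago vs limit 270 → not met
5. certified firearms instructors 3 ≥ 2 → met
6. condition 'deploys armed guards' holds; general liability coverage $1,300,000 < $1,325,000 → not met
7. condition 'uses patrol vehicles' holds; employee dishonesty bond $30,000 < $45,000 → not met
Not met: 2, 3, 4, 6, 7

2, 3, 4, 6, 7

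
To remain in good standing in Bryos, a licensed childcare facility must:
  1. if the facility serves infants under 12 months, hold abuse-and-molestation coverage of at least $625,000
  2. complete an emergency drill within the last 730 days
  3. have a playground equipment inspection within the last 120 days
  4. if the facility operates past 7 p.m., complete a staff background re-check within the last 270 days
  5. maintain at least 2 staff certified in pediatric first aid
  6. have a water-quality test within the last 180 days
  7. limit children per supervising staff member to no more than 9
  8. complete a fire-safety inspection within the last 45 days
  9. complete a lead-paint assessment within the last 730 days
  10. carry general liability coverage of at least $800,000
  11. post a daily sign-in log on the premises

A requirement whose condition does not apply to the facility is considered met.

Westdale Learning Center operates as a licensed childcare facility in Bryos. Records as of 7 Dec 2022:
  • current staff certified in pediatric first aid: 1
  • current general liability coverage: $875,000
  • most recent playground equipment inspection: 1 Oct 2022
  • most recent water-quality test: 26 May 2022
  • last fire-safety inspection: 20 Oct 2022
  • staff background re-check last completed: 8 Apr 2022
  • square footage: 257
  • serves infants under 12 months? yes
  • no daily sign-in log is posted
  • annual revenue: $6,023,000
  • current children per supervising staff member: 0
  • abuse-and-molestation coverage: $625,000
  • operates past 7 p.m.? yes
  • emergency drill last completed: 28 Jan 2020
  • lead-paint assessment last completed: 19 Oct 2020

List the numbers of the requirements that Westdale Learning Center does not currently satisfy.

1. condition 'serves infants under 12 months' holds; abuse-and-molestation coverage $625,000 ≥ $625,000 → met
2. emergency drill 1044 days ago vs limit 730 → not met
3. playground equipment inspection 67 days ago vs limit 120 → met
4. condition 'operates past 7 p.m.' holds; staff background re-check 243 days ago vs limit 270 → met
5. staff certified in pediatric first aid 1 < 2 → not met
6. water-quality test 195 days ago vs limit 180 → not met
7. children per supervising staff member 0 ≤ 9 → met
8. fire-safety inspection 48 days ago vs limit 45 → not met
9. lead-paint assessment 779 days ago vs limit 730 → not met
10. general liability coverage $875,000 ≥ $800,000 → met
11. daily sign-in log absent → not met
Not met: 2, 5, 6, 8, 9, 11

2, 5, 6, 8, 9, 11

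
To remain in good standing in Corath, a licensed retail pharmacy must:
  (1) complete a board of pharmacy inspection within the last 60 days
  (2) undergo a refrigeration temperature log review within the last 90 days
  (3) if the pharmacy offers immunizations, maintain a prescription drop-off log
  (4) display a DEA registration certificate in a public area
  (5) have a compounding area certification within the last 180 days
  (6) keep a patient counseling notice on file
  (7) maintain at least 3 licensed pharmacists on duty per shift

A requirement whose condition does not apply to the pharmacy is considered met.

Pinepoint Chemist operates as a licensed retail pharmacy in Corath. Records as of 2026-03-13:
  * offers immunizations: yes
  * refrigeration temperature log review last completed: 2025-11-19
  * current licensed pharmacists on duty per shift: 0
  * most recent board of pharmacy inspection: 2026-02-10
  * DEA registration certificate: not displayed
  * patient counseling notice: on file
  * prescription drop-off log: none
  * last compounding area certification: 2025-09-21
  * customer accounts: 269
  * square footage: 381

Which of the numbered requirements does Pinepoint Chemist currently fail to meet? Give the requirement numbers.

1. board of pharmacy inspection 31 days ago vs limit 60 → met
2. refrigeration temperature log review 114 days ago vs limit 90 → not met
3. condition 'offers immunizations' holds; prescription drop-off log absent → not met
4. DEA registration certificate absent → not met
5. compounding area certification 173 days ago vs limit 180 → met
6. patient counseling notice present → met
7. licensed pharmacists on duty per shift 0 < 3 → not met
Not met: 2, 3, 4, 7

2, 3, 4, 7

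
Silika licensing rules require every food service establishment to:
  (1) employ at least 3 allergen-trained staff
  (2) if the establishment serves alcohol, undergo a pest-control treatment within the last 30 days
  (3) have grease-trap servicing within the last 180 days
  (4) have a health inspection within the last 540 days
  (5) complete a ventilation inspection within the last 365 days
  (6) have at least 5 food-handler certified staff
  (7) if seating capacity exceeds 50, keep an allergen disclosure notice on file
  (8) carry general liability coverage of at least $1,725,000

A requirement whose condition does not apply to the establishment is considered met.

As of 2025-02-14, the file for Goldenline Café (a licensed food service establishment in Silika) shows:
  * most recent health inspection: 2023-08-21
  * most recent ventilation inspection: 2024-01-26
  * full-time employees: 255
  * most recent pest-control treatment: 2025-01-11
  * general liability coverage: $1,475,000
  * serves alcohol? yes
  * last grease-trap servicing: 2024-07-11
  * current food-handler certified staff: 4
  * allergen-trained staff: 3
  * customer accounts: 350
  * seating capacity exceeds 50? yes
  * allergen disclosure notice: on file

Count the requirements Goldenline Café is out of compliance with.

1. allergen-trained staff 3 ≥ 3 → met
2. condition 'serves alcohol' holds; pest-control treatment 34 days ago vs limit 30 → not met
3. grease-trap servicing 218 days ago vs limit 180 → not met
4. health inspection 543 days ago vs limit 540 → not met
5. ventilation inspection 385 days ago vs limit 365 → not met
6. food-handler certified staff 4 < 5 → not met
7. condition 'seating capacity exceeds 50' holds; allergen disclosure notice present → met
8. general liability coverage $1,475,000 < $1,725,000 → not met
Not met: 6 of 8

6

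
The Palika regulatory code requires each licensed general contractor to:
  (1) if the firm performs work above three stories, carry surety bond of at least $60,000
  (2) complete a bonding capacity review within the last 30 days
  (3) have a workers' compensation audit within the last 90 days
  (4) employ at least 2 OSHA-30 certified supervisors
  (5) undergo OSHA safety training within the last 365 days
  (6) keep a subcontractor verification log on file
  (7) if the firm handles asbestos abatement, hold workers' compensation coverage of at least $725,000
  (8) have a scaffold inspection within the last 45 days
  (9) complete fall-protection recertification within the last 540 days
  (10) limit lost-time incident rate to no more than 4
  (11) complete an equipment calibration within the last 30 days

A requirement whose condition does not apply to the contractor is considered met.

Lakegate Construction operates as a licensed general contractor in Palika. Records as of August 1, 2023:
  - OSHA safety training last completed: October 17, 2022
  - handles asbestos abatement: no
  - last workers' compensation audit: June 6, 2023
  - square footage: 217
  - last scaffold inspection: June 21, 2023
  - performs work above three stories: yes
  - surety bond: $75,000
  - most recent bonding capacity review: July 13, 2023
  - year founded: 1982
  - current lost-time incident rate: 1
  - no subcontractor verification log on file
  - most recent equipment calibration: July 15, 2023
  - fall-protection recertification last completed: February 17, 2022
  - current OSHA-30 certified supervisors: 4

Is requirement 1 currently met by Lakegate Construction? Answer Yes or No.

Yes

1. condition 'performs work above three stories' holds; surety bond $75,000 ≥ $60,000 → met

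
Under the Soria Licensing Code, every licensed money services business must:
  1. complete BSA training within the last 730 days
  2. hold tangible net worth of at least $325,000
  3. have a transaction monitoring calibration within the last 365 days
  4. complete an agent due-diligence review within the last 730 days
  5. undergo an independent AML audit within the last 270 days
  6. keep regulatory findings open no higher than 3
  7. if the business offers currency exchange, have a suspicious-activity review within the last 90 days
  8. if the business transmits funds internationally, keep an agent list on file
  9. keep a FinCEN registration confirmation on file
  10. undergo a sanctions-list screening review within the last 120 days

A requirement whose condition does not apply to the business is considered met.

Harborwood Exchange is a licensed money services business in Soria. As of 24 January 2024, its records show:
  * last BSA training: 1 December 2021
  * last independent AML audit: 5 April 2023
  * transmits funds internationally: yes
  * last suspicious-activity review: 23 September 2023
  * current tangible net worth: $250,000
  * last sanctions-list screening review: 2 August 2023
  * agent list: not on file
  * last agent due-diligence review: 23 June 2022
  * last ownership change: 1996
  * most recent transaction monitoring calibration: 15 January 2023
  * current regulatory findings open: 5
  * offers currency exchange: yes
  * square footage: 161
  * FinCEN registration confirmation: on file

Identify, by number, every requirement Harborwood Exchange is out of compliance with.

1, 2, 3, 5, 6, 7, 8, 10

1. BSA training 784 days ago vs limit 730 → not met
2. tangible net worth $250,000 < $325,000 → not met
3. transaction monitoring calibration 374 days ago vs limit 365 → not met
4. agent due-diligence review 580 days ago vs limit 730 → met
5. independent AML audit 294 days ago vs limit 270 → not met
6. regulatory findings open 5 > 3 → not met
7. condition 'offers currency exchange' holds; suspicious-activity review 123 days ago vs limit 90 → not met
8. condition 'transmits funds internationally' holds; agent list absent → not met
9. FinCEN registration confirmation present → met
10. sanctions-list screening review 175 days ago vs limit 120 → not met
Not met: 1, 2, 3, 5, 6, 7, 8, 10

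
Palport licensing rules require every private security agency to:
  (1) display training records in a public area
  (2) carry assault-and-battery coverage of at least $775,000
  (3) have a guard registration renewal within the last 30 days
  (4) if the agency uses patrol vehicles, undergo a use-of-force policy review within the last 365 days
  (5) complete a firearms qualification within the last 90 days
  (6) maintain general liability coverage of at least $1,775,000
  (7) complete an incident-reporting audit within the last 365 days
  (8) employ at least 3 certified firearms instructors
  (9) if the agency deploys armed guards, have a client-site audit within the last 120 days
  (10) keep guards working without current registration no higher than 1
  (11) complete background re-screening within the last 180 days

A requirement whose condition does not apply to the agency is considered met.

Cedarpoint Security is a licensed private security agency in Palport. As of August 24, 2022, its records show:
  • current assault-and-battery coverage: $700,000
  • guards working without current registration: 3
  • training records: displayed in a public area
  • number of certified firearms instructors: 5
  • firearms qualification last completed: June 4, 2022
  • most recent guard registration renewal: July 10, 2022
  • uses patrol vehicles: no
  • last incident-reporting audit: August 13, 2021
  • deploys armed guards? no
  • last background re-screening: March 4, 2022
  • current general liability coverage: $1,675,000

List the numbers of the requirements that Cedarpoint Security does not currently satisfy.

1. training records present → met
2. assault-and-battery coverage $700,000 < $775,000 → not met
3. guard registration renewal 45 days ago vs limit 30 → not met
4. condition 'uses patrol vehicles' does not hold → requirement n/a → met
5. firearms qualification 81 days ago vs limit 90 → met
6. general liability coverage $1,675,000 < $1,775,000 → not met
7. incident-reporting audit 376 days ago vs limit 365 → not met
8. certified firearms instructors 5 ≥ 3 → met
9. condition 'deploys armed guards' does not hold → requirement n/a → met
10. guards working without current registration 3 > 1 → not met
11. background re-screening 173 days ago vs limit 180 → met
Not met: 2, 3, 6, 7, 10

2, 3, 6, 7, 10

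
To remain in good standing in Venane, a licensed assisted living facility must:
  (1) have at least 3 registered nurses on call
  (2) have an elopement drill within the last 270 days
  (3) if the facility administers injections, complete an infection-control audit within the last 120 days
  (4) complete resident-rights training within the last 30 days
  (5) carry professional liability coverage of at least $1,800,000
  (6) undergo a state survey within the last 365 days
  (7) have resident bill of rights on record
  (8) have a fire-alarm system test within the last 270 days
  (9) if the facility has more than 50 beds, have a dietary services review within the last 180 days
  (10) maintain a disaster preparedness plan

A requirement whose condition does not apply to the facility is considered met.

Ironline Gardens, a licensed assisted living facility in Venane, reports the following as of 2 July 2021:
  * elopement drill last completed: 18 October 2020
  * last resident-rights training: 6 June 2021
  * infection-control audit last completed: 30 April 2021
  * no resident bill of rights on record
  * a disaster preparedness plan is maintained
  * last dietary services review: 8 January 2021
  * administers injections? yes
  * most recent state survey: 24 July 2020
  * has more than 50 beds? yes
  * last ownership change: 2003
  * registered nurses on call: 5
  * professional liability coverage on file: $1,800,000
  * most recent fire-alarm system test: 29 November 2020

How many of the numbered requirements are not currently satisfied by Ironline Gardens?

1

1. registered nurses on call 5 ≥ 3 → met
2. elopement drill 257 days ago vs limit 270 → met
3. condition 'administers injections' holds; infection-control audit 63 days ago vs limit 120 → met
4. resident-rights training 26 days ago vs limit 30 → met
5. professional liability coverage $1,800,000 ≥ $1,800,000 → met
6. state survey 343 days ago vs limit 365 → met
7. resident bill of rights absent → not met
8. fire-alarm system test 215 days ago vs limit 270 → met
9. condition 'has more than 50 beds' holds; dietary services review 175 days ago vs limit 180 → met
10. disaster preparedness plan present → met
Not met: 1 of 10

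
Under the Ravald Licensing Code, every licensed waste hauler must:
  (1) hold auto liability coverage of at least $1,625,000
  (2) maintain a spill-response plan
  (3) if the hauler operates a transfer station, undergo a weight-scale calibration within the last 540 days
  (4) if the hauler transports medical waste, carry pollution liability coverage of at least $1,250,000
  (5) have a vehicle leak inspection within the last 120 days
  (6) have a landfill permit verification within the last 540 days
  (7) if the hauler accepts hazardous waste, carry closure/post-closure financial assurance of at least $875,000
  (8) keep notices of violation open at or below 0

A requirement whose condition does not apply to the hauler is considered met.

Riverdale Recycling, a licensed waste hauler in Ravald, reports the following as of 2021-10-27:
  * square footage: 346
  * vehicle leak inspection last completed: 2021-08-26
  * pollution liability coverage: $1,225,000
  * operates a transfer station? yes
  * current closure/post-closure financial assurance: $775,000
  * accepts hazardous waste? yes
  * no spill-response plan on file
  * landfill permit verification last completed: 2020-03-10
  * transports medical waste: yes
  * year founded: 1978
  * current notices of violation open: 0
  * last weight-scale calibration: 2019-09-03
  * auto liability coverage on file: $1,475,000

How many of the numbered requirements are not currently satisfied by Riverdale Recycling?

6

1. auto liability coverage $1,475,000 < $1,625,000 → not met
2. spill-response plan absent → not met
3. condition 'operates a transfer station' holds; weight-scale calibration 785 days ago vs limit 540 → not met
4. condition 'transports medical waste' holds; pollution liability coverage $1,225,000 < $1,250,000 → not met
5. vehicle leak inspection 62 days ago vs limit 120 → met
6. landfill permit verification 596 days ago vs limit 540 → not met
7. condition 'accepts hazardous waste' holds; closure/post-closure financial assurance $775,000 < $875,000 → not met
8. notices of violation open 0 ≤ 0 → met
Not met: 6 of 8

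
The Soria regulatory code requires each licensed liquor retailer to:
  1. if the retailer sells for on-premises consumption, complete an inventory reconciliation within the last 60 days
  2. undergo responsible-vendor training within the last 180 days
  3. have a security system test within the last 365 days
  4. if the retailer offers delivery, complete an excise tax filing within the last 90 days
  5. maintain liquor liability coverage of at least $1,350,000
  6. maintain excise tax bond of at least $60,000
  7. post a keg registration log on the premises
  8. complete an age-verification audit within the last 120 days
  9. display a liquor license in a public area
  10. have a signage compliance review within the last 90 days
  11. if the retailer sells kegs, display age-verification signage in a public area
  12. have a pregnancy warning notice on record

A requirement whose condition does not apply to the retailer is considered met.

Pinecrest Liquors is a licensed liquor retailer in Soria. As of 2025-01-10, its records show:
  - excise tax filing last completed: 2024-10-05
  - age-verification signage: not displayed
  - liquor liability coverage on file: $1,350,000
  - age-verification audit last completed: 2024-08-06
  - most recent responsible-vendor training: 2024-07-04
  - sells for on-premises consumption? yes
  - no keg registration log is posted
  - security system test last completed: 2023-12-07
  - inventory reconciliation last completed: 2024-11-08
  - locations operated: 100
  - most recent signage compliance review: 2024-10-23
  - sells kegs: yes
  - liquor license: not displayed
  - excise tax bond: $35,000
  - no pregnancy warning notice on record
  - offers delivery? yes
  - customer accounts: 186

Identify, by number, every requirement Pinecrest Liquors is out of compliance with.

1, 2, 3, 4, 6, 7, 8, 9, 11, 12

1. condition 'sells for on-premises consumption' holds; inventory reconciliation 63 days ago vs limit 60 → not met
2. responsible-vendor training 190 days ago vs limit 180 → not met
3. security system test 400 days ago vs limit 365 → not met
4. condition 'offers delivery' holds; excise tax filing 97 days ago vs limit 90 → not met
5. liquor liability coverage $1,350,000 ≥ $1,350,000 → met
6. excise tax bond $35,000 < $60,000 → not met
7. keg registration log absent → not met
8. age-verification audit 157 days ago vs limit 120 → not met
9. liquor license absent → not met
10. signage compliance review 79 days ago vs limit 90 → met
11. condition 'sells kegs' holds; age-verification signage absent → not met
12. pregnancy warning notice absent → not met
Not met: 1, 2, 3, 4, 6, 7, 8, 9, 11, 12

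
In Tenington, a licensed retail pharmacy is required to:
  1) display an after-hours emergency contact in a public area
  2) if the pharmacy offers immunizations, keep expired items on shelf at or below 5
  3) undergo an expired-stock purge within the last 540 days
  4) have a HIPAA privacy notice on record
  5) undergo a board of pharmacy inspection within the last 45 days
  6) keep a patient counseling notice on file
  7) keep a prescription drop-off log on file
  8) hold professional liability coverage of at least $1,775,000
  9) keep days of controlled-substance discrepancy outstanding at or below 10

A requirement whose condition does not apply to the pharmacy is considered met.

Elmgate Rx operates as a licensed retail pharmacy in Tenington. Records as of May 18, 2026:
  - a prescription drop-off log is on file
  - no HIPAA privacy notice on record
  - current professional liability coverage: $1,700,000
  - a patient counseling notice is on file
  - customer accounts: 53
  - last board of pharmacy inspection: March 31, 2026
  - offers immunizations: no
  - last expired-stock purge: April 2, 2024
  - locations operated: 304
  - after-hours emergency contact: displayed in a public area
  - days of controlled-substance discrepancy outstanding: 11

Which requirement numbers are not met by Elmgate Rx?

3, 4, 5, 8, 9

1. after-hours emergency contact present → met
2. condition 'offers immunizations' does not hold → requirement n/a → met
3. expired-stock purge 776 days ago vs limit 540 → not met
4. HIPAA privacy notice absent → not met
5. board of pharmacy inspection 48 days ago vs limit 45 → not met
6. patient counseling notice present → met
7. prescription drop-off log present → met
8. professional liability coverage $1,700,000 < $1,775,000 → not met
9. days of controlled-substance discrepancy outstanding 11 > 10 → not met
Not met: 3, 4, 5, 8, 9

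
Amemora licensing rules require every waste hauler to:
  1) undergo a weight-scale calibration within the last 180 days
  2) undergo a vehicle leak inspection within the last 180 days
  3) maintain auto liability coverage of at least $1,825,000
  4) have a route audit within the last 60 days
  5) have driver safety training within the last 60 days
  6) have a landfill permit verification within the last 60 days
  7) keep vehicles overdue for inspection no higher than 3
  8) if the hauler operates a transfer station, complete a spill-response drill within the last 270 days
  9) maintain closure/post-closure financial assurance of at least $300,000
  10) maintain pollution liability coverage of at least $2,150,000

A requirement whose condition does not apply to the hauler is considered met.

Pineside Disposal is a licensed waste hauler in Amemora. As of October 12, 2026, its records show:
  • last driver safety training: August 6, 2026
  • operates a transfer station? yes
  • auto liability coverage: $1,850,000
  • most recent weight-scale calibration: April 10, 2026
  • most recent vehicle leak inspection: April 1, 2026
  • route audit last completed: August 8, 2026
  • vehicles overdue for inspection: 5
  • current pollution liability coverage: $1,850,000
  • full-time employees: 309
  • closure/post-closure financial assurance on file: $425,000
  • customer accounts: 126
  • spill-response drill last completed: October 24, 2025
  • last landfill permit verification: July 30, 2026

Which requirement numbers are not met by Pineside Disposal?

1. weight-scale calibration 185 days ago vs limit 180 → not met
2. vehicle leak inspection 194 days ago vs limit 180 → not met
3. auto liability coverage $1,850,000 ≥ $1,825,000 → met
4. route audit 65 days ago vs limit 60 → not met
5. driver safety training 67 days ago vs limit 60 → not met
6. landfill permit verification 74 days ago vs limit 60 → not met
7. vehicles overdue for inspection 5 > 3 → not met
8. condition 'operates a transfer station' holds; spill-response drill 353 days ago vs limit 270 → not met
9. closure/post-closure financial assurance $425,000 ≥ $300,000 → met
10. pollution liability coverage $1,850,000 < $2,150,000 → not met
Not met: 1, 2, 4, 5, 6, 7, 8, 10

1, 2, 4, 5, 6, 7, 8, 10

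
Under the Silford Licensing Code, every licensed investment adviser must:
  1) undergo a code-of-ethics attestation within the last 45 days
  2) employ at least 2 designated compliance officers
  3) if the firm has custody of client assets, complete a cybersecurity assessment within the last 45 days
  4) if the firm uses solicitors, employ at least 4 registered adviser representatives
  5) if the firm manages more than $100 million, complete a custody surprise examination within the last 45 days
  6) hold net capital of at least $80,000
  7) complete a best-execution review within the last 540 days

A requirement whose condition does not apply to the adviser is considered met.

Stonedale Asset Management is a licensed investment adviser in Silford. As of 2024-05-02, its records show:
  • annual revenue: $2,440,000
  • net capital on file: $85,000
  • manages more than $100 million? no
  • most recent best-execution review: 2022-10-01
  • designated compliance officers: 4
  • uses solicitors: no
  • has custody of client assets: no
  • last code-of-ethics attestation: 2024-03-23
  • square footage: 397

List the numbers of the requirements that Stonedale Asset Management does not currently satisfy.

1. code-of-ethics attestation 40 days ago vs limit 45 → met
2. designated compliance officers 4 ≥ 2 → met
3. condition 'has custody of client assets' does not hold → requirement n/a → met
4. condition 'uses solicitors' does not hold → requirement n/a → met
5. condition 'manages more than $100 million' does not hold → requirement n/a → met
6. net capital $85,000 ≥ $80,000 → met
7. best-execution review 579 days ago vs limit 540 → not met
Not met: 7

7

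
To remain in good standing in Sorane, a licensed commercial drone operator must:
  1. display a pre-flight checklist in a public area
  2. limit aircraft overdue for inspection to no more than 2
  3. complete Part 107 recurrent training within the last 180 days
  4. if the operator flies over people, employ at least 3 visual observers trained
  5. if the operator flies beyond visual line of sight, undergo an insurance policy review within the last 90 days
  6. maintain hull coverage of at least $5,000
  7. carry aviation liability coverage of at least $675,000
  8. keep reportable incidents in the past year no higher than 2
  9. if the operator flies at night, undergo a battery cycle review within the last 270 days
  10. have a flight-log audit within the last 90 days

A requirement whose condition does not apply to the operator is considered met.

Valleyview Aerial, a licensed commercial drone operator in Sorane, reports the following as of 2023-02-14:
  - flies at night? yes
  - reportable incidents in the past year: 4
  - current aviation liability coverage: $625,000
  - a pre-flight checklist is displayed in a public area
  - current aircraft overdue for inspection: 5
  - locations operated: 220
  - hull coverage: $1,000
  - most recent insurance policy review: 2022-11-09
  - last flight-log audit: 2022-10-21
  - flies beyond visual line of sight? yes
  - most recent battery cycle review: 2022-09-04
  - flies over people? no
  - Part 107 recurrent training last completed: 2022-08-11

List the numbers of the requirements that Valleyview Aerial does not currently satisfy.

1. pre-flight checklist present → met
2. aircraft overdue for inspection 5 > 2 → not met
3. Part 107 recurrent training 187 days ago vs limit 180 → not met
4. condition 'flies over people' does not hold → requirement n/a → met
5. condition 'flies beyond visual line of sight' holds; insurance policy review 97 days ago vs limit 90 → not met
6. hull coverage $1,000 < $5,000 → not met
7. aviation liability coverage $625,000 < $675,000 → not met
8. reportable incidents in the past year 4 > 2 → not met
9. condition 'flies at night' holds; battery cycle review 163 days ago vs limit 270 → met
10. flight-log audit 116 days ago vs limit 90 → not met
Not met: 2, 3, 5, 6, 7, 8, 10

2, 3, 5, 6, 7, 8, 10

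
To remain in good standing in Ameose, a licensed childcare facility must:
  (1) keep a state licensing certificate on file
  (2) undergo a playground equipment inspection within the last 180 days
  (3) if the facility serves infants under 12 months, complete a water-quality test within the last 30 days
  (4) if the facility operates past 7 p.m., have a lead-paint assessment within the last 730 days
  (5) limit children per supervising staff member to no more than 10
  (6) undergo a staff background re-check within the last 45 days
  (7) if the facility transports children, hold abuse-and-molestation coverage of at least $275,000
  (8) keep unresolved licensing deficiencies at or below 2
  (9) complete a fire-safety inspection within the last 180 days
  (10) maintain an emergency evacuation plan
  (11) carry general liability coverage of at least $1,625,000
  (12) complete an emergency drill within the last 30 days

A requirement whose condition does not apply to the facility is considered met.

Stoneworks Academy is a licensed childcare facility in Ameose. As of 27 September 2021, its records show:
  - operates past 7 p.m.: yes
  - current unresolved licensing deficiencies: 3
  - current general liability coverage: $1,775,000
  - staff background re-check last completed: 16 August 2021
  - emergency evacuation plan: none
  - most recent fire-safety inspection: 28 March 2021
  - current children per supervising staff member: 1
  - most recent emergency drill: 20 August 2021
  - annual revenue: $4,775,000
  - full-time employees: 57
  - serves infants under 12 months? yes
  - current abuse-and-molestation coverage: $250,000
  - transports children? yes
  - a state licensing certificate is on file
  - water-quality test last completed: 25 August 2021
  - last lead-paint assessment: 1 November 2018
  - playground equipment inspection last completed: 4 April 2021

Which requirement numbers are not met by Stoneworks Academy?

1. state licensing certificate present → met
2. playground equipment inspection 176 days ago vs limit 180 → met
3. condition 'serves infants under 12 months' holds; water-quality test 33 days ago vs limit 30 → not met
4. condition 'operates past 7 p.m.' holds; lead-paint assessment 1061 days ago vs limit 730 → not met
5. children per supervising staff member 1 ≤ 10 → met
6. staff background re-check 42 days ago vs limit 45 → met
7. condition 'transports children' holds; abuse-and-molestation coverage $250,000 < $275,000 → not met
8. unresolved licensing deficiencies 3 > 2 → not met
9. fire-safety inspection 183 days ago vs limit 180 → not met
10. emergency evacuation plan absent → not met
11. general liability coverage $1,775,000 ≥ $1,625,000 → met
12. emergency drill 38 days ago vs limit 30 → not met
Not met: 3, 4, 7, 8, 9, 10, 12

3, 4, 7, 8, 9, 10, 12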